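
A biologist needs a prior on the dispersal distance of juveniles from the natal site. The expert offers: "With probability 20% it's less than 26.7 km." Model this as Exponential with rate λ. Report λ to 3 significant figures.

λ ≈ 0.00836

P(T < 26.7) = 1 − e^(−λ·26.7) = 0.2, so λ = −ln(1−0.2)/26.7 = −ln(0.8)/26.7 = 0.00836.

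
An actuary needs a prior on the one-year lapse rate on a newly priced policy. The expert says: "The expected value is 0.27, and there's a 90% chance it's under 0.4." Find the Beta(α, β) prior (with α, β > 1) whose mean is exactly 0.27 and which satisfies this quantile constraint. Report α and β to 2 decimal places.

α ≈ 5.43, β ≈ 14.69

With mean 0.27 fixed, write α = 0.27s, β = 0.73s where s = α+β.
Need P(θ < 0.4) = 0.9 under Beta(0.27s, 0.73s). Normal approximation: (q−m)/√(m(1−m)/s) ≈ z_{0.9} = 1.28, so s ≈ 0.27·0.73·(1.28)²/(0.4−0.27)² = 19.2.
At s = 19.2: P(θ<0.4) ≈ 0.895. Adjusting to match 0.9 gives s ≈ 20.12.
So α = 0.27·20.12 ≈ 5.43, β = 0.73·20.12 ≈ 14.69.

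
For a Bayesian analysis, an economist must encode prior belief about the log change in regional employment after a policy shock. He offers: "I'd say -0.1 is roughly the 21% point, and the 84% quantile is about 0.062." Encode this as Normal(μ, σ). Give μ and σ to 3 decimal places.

For Normal(μ,σ), the p-quantile is μ + z_p·σ. Here z_{0.21} = -0.8064, z_{0.84} = 0.9945.
So -0.1 = μ − 0.8064σ and 0.062 = μ + 0.9945σ.
Subtracting: σ = (0.062 − -0.1)/(0.9945 − (-0.8064)) = 0.090.
Then μ = -0.1 − (-0.8064)·0.090 = -0.027.

μ = -0.027, σ = 0.090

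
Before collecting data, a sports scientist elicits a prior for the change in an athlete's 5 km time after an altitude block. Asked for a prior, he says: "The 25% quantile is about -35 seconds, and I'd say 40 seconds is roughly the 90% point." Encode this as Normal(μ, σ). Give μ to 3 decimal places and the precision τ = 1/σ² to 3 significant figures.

The p-quantile of Normal(μ,σ) is μ + z_p·σ, with z_{0.25} = -0.6745 and z_{0.9} = 1.282.
Eliminate σ: μ = (z₂·x₁ − z₁·x₂)/(z₂ − z₁) = (1.282·-35 − (-0.6745)·40)/1.956 = -9.138.
Then σ = (x₂ − x₁)/(z₂ − z₁) = (40 − -35)/1.956 = 38.343.
Precision τ = 1/σ² = 1/38.34² = 0.00068.

μ = -9.138, τ = 0.00068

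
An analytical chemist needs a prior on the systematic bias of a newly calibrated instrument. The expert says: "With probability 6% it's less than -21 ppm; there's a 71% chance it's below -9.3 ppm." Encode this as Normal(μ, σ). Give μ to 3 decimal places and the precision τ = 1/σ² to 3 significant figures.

For Normal(μ,σ), the p-quantile is μ + z_p·σ. Here z_{0.06} = -1.555, z_{0.71} = 0.5534.
So -21 = μ − 1.555σ and -9.3 = μ + 0.5534σ.
Subtracting: σ = (-9.3 − -21)/(0.5534 − (-1.555)) = 5.550.
Then μ = -21 − (-1.555)·5.550 = -12.371.
Precision τ = 1/σ² = 1/5.55² = 0.0325.

μ = -12.371, τ = 0.0325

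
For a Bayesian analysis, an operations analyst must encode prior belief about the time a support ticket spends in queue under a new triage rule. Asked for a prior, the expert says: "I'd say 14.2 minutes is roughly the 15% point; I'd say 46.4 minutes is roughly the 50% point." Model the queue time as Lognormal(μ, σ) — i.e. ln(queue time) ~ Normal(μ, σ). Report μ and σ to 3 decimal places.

μ ≈ 3.837, σ ≈ 1.142

If T ~ Lognormal(μ,σ) then ln T ~ Normal(μ,σ), so the p-quantile of ln T is μ + z_p·σ.
ln(14.2) = 2.653 and ln(46.4) = 3.837; z_{0.15} = -1.036, z_{0.5} = 0.
σ = (3.837 − 2.653)/(0 − (-1.036)) = 1.142.
μ = 2.653 − (-1.036)·1.142 = 3.837.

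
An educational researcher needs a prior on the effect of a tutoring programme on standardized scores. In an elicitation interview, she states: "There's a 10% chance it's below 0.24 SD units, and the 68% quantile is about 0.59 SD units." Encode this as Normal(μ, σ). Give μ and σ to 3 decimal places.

μ = 0.496, σ = 0.200

For Normal(μ,σ), the p-quantile is μ + z_p·σ. Here z_{0.1} = -1.282, z_{0.68} = 0.4677.
So 0.24 = μ − 1.282σ and 0.59 = μ + 0.4677σ.
Subtracting: σ = (0.59 − 0.24)/(0.4677 − (-1.282)) = 0.200.
Then μ = 0.24 − (-1.282)·0.200 = 0.496.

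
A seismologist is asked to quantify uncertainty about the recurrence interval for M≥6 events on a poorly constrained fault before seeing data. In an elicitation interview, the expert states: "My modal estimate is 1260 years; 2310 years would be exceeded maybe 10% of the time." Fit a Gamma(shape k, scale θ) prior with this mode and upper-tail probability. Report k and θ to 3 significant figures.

Gamma(k,θ) with k>1 has mode (k−1)θ, so θ = 1260/(k−1).
Need P(X < 2310) = 0.9 with θ tied to k this way. Start at k = 2, θ = 1260: P(X<2310) ≈ 0.547.
Too low — raise k to concentrate. Iterating converges to k ≈ 6.19.
Then θ = 1260/(6.19−1) ≈ 243.

k ≈ 6.19, θ ≈ 243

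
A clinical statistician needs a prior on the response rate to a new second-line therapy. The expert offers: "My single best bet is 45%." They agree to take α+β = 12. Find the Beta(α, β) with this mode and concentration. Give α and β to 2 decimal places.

α = 5.50, β = 6.50

For α,β > 1 the Beta mode is (α−1)/(α+β−2). With α+β = 12, the mode is (α−1)/10.
Set (α−1)/10 = 0.45 → α = 1 + 0.45·10 = 5.50.
β = 12 − α = 6.50.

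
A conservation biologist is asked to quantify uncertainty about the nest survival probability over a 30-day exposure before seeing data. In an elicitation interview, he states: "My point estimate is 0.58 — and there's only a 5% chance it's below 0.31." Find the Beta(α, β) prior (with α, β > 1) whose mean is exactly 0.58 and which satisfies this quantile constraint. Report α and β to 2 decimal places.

With mean 0.58 fixed, write α = 0.58s, β = 0.42s where s = α+β.
Need P(θ < 0.31) = 0.05 under Beta(0.58s, 0.42s). Normal approximation: (q−m)/√(m(1−m)/s) ≈ z_{0.05} = -1.64, so s ≈ 0.58·0.42·(-1.64)²/(0.31−0.58)² = 9.0.
At s = 9.0: P(θ<0.31) ≈ 0.048. Adjusting to match 0.05 gives s ≈ 8.83.
So α = 0.58·8.83 ≈ 5.12, β = 0.42·8.83 ≈ 3.71.

α ≈ 5.12, β ≈ 3.71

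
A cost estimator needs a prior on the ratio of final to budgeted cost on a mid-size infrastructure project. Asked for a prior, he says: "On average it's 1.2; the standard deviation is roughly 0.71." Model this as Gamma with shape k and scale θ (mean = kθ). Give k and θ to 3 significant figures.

For Gamma(k, scale θ): mean = kθ, variance = kθ², so CV = 1/√k.
CV = SD/mean = 0.71/1.2 = 0.5917, hence k = 1/CV² = 2.86.
Then θ = mean/k = 1.2/2.86 = 0.42.

k ≈ 2.86, θ ≈ 0.42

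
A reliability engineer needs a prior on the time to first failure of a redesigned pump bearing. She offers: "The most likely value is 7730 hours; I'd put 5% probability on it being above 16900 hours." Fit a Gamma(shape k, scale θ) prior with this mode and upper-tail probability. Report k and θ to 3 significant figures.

k ≈ 5.5, θ ≈ 1720

Gamma(k,θ) with k>1 has mode (k−1)θ, so θ = 7730/(k−1).
Need P(X < 16900) = 0.95 with θ tied to k this way. Start at k = 2, θ = 7730: P(X<16900) ≈ 0.642.
Too low — raise k to concentrate. Iterating converges to k ≈ 5.5.
Then θ = 7730/(5.5−1) ≈ 1720.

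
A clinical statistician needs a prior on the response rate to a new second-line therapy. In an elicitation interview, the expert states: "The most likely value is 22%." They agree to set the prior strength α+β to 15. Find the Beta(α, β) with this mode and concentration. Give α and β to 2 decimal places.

α = 3.86, β = 11.14

For α,β > 1 the Beta mode is (α−1)/(α+β−2). With α+β = 15, the mode is (α−1)/13.
Set (α−1)/13 = 0.22 → α = 1 + 0.22·13 = 3.86.
β = 15 − α = 11.14.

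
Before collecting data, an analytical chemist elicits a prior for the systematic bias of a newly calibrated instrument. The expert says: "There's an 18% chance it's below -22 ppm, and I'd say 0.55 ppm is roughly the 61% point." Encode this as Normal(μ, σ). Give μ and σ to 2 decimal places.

The p-quantile of Normal(μ,σ) is μ + z_p·σ, with z_{0.18} = -0.9154 and z_{0.61} = 0.2793.
Eliminate σ: μ = (z₂·x₁ − z₁·x₂)/(z₂ − z₁) = (0.2793·-22 − (-0.9154)·0.55)/1.195 = -4.72.
Then σ = (x₂ − x₁)/(z₂ − z₁) = (0.55 − -22)/1.195 = 18.88.

μ = -4.72, σ = 18.88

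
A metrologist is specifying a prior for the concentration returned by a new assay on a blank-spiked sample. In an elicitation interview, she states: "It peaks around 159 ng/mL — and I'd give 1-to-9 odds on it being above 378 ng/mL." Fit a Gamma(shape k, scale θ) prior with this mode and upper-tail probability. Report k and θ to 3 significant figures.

k ≈ 3.56, θ ≈ 62

Gamma(k,θ) with k>1 has mode (k−1)θ, so θ = 159/(k−1).
Need P(X < 378) = 0.9 with θ tied to k this way. Start at k = 2, θ = 159: P(X<378) ≈ 0.687.
Too low — raise k to concentrate. Iterating converges to k ≈ 3.56.
Then θ = 159/(3.56−1) ≈ 62.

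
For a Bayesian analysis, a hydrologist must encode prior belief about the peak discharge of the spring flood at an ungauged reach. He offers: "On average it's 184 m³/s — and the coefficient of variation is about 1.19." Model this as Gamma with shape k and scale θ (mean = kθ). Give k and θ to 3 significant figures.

k ≈ 0.706, θ ≈ 261

For Gamma(k, scale θ): mean = kθ, variance = kθ², so CV = 1/√k.
CV = 1.19, hence k = 1/CV² = 0.706.
Then θ = mean/k = 184/0.706 = 261.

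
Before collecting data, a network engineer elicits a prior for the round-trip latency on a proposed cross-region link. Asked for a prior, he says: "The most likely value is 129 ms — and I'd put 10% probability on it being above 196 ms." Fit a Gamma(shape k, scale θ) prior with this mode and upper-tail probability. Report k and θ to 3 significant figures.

k ≈ 11.7, θ ≈ 12.1

Gamma(k,θ) with k>1 has mode (k−1)θ, so θ = 129/(k−1).
Need P(X < 196) = 0.9 with θ tied to k this way. Start at k = 2, θ = 129: P(X<196) ≈ 0.449.
Too low — raise k to concentrate. Iterating converges to k ≈ 11.7.
Then θ = 129/(11.7−1) ≈ 12.1.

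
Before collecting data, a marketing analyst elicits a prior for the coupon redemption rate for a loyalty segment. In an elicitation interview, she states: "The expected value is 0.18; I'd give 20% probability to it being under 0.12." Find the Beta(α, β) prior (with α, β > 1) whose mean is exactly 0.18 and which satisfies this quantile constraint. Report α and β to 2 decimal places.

α ≈ 5.43, β ≈ 24.72

With mean 0.18 fixed, write α = 0.18s, β = 0.82s where s = α+β.
Need P(θ < 0.12) = 0.2 under Beta(0.18s, 0.82s). Normal approximation: (q−m)/√(m(1−m)/s) ≈ z_{0.2} = -0.842, so s ≈ 0.18·0.82·(-0.842)²/(0.12−0.18)² = 29.0.
At s = 29.0: P(θ<0.12) ≈ 0.206. Adjusting to match 0.2 gives s ≈ 30.14.
So α = 0.18·30.14 ≈ 5.43, β = 0.82·30.14 ≈ 24.72.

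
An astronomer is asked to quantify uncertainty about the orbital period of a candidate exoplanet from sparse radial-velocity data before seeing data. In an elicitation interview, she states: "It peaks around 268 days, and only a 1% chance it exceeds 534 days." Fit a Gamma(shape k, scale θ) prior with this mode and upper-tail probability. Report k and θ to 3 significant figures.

Gamma(k,θ) with k>1 has mode (k−1)θ, so θ = 268/(k−1).
Need P(X < 534) = 0.99 with θ tied to k this way. Start at k = 2, θ = 268: P(X<534) ≈ 0.592.
Too low — raise k to concentrate. Iterating converges to k ≈ 11.3.
Then θ = 268/(11.3−1) ≈ 25.9.

k ≈ 11.3, θ ≈ 25.9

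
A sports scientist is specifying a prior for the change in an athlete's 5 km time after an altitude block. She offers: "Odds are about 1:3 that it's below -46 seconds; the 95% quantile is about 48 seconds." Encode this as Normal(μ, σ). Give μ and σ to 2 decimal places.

For Normal(μ,σ), the p-quantile is μ + z_p·σ. Here z_{0.25} = -0.6745, z_{0.95} = 1.645.
So -46 = μ − 0.6745σ and 48 = μ + 1.645σ.
Subtracting: σ = (48 − -46)/(1.645 − (-0.6745)) = 40.53.
Then μ = -46 − (-0.6745)·40.53 = -18.66.

μ = -18.66, σ = 40.53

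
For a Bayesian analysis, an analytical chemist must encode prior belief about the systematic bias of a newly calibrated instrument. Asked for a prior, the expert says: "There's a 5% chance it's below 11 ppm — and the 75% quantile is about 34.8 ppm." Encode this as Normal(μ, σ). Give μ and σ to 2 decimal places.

μ = 27.88, σ = 10.26

The p-quantile of Normal(μ,σ) is μ + z_p·σ, with z_{0.05} = -1.645 and z_{0.75} = 0.6745.
Eliminate σ: μ = (z₂·x₁ − z₁·x₂)/(z₂ − z₁) = (0.6745·11 − (-1.645)·34.8)/2.319 = 27.88.
Then σ = (x₂ − x₁)/(z₂ − z₁) = (34.8 − 11)/2.319 = 10.26.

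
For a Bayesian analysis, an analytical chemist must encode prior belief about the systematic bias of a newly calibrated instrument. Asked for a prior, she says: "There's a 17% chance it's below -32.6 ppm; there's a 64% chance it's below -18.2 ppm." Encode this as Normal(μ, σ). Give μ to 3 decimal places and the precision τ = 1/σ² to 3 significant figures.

μ = -22.132, τ = 0.00831

For Normal(μ,σ), the p-quantile is μ + z_p·σ. Here z_{0.17} = -0.9542, z_{0.64} = 0.3585.
So -32.6 = μ − 0.9542σ and -18.2 = μ + 0.3585σ.
Subtracting: σ = (-18.2 − -32.6)/(0.3585 − (-0.9542)) = 10.970.
Then μ = -32.6 − (-0.9542)·10.970 = -22.132.
Precision τ = 1/σ² = 1/10.97² = 0.00831.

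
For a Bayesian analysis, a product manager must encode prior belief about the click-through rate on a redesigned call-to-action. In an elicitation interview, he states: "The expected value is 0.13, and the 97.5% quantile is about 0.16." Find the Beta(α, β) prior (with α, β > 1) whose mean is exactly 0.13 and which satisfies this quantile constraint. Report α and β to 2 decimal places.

α ≈ 68.42, β ≈ 457.91

With mean 0.13 fixed, write α = 0.13s, β = 0.87s where s = α+β.
Need P(θ < 0.16) = 0.975 under Beta(0.13s, 0.87s). Normal approximation: (q−m)/√(m(1−m)/s) ≈ z_{0.975} = 1.96, so s ≈ 0.13·0.87·(1.96)²/(0.16−0.13)² = 482.7.
At s = 482.7: P(θ<0.16) ≈ 0.970. Adjusting to match 0.975 gives s ≈ 526.33.
So α = 0.13·526.33 ≈ 68.42, β = 0.87·526.33 ≈ 457.91.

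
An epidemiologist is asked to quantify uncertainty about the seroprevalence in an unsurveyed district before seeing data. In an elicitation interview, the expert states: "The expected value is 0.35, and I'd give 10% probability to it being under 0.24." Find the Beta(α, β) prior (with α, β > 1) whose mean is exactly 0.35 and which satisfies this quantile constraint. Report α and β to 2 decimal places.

With mean 0.35 fixed, write α = 0.35s, β = 0.65s where s = α+β.
Need P(θ < 0.24) = 0.1 under Beta(0.35s, 0.65s). Normal approximation: (q−m)/√(m(1−m)/s) ≈ z_{0.1} = -1.28, so s ≈ 0.35·0.65·(-1.28)²/(0.24−0.35)² = 30.9.
At s = 30.9: P(θ<0.24) ≈ 0.093. Adjusting to match 0.1 gives s ≈ 29.16.
So α = 0.35·29.16 ≈ 10.21, β = 0.65·29.16 ≈ 18.96.

α ≈ 10.21, β ≈ 18.96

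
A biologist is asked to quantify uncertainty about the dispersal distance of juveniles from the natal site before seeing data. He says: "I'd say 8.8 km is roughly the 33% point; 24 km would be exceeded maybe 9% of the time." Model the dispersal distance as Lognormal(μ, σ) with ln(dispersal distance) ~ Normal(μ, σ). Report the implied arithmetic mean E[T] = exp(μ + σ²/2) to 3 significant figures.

E[T] ≈ 13.2 km

If T ~ Lognormal(μ,σ) then ln T ~ Normal(μ,σ), so the p-quantile of ln T is μ + z_p·σ.
ln(8.8) = 2.175 and ln(24) = 3.178; z_{0.33} = -0.4399, z_{0.91} = 1.341.
σ = (3.178 − 2.175)/(1.341 − (-0.4399)) = 0.563.
μ = 2.175 − (-0.4399)·0.563 = 2.423.
E[T] = exp(μ + σ²/2) = exp(2.423 + 0.1587) = 13.2 km.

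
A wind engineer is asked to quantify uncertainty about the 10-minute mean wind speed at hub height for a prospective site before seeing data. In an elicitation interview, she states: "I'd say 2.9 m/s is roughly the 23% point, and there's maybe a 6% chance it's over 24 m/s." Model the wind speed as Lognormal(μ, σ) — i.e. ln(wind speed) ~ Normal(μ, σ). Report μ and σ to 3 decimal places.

If T ~ Lognormal(μ,σ) then ln T ~ Normal(μ,σ), so the p-quantile of ln T is μ + z_p·σ.
ln(2.9) = 1.065 and ln(24) = 3.178; z_{0.23} = -0.7388, z_{0.94} = 1.555.
σ = (3.178 − 1.065)/(1.555 − (-0.7388)) = 0.921.
μ = 1.065 − (-0.7388)·0.921 = 1.745.

μ ≈ 1.745, σ ≈ 0.921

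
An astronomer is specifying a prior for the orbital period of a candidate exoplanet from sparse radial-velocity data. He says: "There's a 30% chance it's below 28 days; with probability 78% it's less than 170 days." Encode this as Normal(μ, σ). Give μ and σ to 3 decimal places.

The p-quantile of Normal(μ,σ) is μ + z_p·σ, with z_{0.3} = -0.5244 and z_{0.78} = 0.7722.
Eliminate σ: μ = (z₂·x₁ − z₁·x₂)/(z₂ − z₁) = (0.7722·28 − (-0.5244)·170)/1.297 = 85.431.
Then σ = (x₂ − x₁)/(z₂ − z₁) = (170 − 28)/1.297 = 109.518.

μ = 85.431, σ = 109.518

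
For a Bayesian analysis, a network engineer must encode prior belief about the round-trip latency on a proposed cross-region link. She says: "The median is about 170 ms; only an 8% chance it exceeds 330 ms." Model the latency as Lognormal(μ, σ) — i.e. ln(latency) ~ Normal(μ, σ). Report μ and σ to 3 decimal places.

If T ~ Lognormal(μ,σ) then ln T ~ Normal(μ,σ), so the p-quantile of ln T is μ + z_p·σ.
ln(170) = 5.136 and ln(330) = 5.799; z_{0.5} = 0, z_{0.92} = 1.405.
σ = (5.799 − 5.136)/(1.405 − (0)) = 0.472.
μ = 5.136 − (0)·0.472 = 5.136.

μ ≈ 5.136, σ ≈ 0.472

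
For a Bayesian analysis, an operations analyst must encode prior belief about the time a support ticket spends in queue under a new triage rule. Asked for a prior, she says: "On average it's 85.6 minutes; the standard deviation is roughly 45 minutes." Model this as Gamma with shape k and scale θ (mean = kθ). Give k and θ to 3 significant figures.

For Gamma(k, scale θ): mean = kθ, variance = kθ², so CV = 1/√k.
CV = SD/mean = 45/85.6 = 0.5257, hence k = 1/CV² = 3.62.
Then θ = mean/k = 85.6/3.62 = 23.7.

k ≈ 3.62, θ ≈ 23.7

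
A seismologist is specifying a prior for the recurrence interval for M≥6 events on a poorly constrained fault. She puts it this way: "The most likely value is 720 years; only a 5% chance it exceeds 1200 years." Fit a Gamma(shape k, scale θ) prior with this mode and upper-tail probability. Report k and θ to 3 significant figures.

Gamma(k,θ) with k>1 has mode (k−1)θ, so θ = 720/(k−1).
Need P(X < 1200) = 0.95 with θ tied to k this way. Start at k = 2, θ = 720: P(X<1200) ≈ 0.496.
Too low — raise k to concentrate. Iterating converges to k ≈ 11.7.
Then θ = 720/(11.7−1) ≈ 67.3.

k ≈ 11.7, θ ≈ 67.3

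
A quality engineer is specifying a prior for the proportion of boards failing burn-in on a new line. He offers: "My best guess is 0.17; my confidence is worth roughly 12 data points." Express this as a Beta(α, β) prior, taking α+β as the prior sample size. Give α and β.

α = 2.04, β = 9.96

Under the effective-sample-size interpretation, Beta(α, β) has prior mean α/(α+β) and prior sample size α+β.
So α+β = 12 and α/(α+β) = 0.17, giving α = 0.17·12 = 2.04 and β = 12 − 2.04 = 9.96.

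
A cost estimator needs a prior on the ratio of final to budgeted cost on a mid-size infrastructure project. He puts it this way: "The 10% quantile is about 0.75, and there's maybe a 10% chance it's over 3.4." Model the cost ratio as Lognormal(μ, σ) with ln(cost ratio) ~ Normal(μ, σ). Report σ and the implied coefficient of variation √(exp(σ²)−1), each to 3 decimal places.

If T ~ Lognormal(μ,σ) then ln T ~ Normal(μ,σ), so the p-quantile of ln T is μ + z_p·σ.
ln(0.75) = -0.2877 and ln(3.4) = 1.224; z_{0.1} = -1.282, z_{0.9} = 1.282.
σ = (1.224 − -0.2877)/(1.282 − (-1.282)) = 0.590.
μ = -0.2877 − (-1.282)·0.590 = 0.468.
CV = √(exp(σ²)−1) = √(exp(0.3477)−1) = 0.645.

σ ≈ 0.590, CV ≈ 0.645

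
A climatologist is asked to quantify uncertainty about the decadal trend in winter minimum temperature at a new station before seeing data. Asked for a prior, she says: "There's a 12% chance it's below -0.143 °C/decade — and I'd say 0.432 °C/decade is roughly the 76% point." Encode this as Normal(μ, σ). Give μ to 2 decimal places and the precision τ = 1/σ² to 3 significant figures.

μ = 0.22, τ = 10.7

The p-quantile of Normal(μ,σ) is μ + z_p·σ, with z_{0.12} = -1.175 and z_{0.76} = 0.7063.
Eliminate σ: μ = (z₂·x₁ − z₁·x₂)/(z₂ − z₁) = (0.7063·-0.143 − (-1.175)·0.432)/1.881 = 0.22.
Then σ = (x₂ − x₁)/(z₂ − z₁) = (0.432 − -0.143)/1.881 = 0.31.
Precision τ = 1/σ² = 1/0.3056² = 10.7.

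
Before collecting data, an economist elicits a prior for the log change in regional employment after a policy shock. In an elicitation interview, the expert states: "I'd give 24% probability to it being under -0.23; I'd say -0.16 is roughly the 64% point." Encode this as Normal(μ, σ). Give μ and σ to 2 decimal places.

μ = -0.18, σ = 0.07

For Normal(μ,σ), the p-quantile is μ + z_p·σ. Here z_{0.24} = -0.7063, z_{0.64} = 0.3585.
So -0.23 = μ − 0.7063σ and -0.16 = μ + 0.3585σ.
Subtracting: σ = (-0.16 − -0.23)/(0.3585 − (-0.7063)) = 0.07.
Then μ = -0.23 − (-0.7063)·0.07 = -0.18.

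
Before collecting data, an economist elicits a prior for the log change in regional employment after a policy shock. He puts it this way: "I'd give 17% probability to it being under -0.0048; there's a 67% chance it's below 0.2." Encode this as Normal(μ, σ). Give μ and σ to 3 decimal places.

The p-quantile of Normal(μ,σ) is μ + z_p·σ, with z_{0.17} = -0.9542 and z_{0.67} = 0.4399.
Eliminate σ: μ = (z₂·x₁ − z₁·x₂)/(z₂ − z₁) = (0.4399·-0.0048 − (-0.9542)·0.2)/1.394 = 0.135.
Then σ = (x₂ − x₁)/(z₂ − z₁) = (0.2 − -0.0048)/1.394 = 0.147.

μ = 0.135, σ = 0.147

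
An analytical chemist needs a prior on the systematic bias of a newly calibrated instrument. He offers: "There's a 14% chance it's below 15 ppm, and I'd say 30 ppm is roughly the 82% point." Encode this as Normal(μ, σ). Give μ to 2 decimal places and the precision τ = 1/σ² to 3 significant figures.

The p-quantile of Normal(μ,σ) is μ + z_p·σ, with z_{0.14} = -1.08 and z_{0.82} = 0.9154.
Eliminate σ: μ = (z₂·x₁ − z₁·x₂)/(z₂ − z₁) = (0.9154·15 − (-1.08)·30)/1.996 = 23.12.
Then σ = (x₂ − x₁)/(z₂ − z₁) = (30 − 15)/1.996 = 7.52.
Precision τ = 1/σ² = 1/7.516² = 0.0177.

μ = 23.12, τ = 0.0177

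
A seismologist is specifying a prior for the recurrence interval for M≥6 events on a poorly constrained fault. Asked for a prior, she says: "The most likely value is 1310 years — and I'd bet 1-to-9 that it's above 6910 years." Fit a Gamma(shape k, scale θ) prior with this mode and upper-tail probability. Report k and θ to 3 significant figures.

Gamma(k,θ) with k>1 has mode (k−1)θ, so θ = 1310/(k−1).
Need P(X < 6910) = 0.9 with θ tied to k this way. Start at k = 2, θ = 1310: P(X<6910) ≈ 0.968.
Too high — lower k to spread out. Iterating converges to k ≈ 1.63.
Then θ = 1310/(1.63−1) ≈ 2070.

k ≈ 1.63, θ ≈ 2070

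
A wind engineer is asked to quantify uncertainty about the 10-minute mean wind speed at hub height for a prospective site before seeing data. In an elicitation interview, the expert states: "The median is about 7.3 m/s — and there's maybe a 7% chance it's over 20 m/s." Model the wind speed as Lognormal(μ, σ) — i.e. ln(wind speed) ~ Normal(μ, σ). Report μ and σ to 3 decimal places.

If T ~ Lognormal(μ,σ) then ln T ~ Normal(μ,σ), so the p-quantile of ln T is μ + z_p·σ.
ln(7.3) = 1.988 and ln(20) = 2.996; z_{0.5} = 0, z_{0.93} = 1.476.
σ = (2.996 − 1.988)/(1.476 − (0)) = 0.683.
μ = 1.988 − (0)·0.683 = 1.988.

μ ≈ 1.988, σ ≈ 0.683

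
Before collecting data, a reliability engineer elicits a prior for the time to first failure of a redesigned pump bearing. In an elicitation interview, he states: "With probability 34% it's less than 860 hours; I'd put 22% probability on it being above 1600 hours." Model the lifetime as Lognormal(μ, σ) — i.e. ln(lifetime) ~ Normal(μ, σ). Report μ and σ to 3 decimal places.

μ ≈ 6.973, σ ≈ 0.524

If T ~ Lognormal(μ,σ) then ln T ~ Normal(μ,σ), so the p-quantile of ln T is μ + z_p·σ.
ln(860) = 6.757 and ln(1600) = 7.378; z_{0.34} = -0.4125, z_{0.78} = 0.7722.
σ = (7.378 − 6.757)/(0.7722 − (-0.4125)) = 0.524.
μ = 6.757 − (-0.4125)·0.524 = 6.973.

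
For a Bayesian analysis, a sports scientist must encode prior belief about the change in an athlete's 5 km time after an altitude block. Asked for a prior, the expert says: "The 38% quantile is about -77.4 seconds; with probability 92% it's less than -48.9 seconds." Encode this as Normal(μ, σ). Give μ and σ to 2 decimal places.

μ = -72.31, σ = 16.66

For Normal(μ,σ), the p-quantile is μ + z_p·σ. Here z_{0.38} = -0.3055, z_{0.92} = 1.405.
So -77.4 = μ − 0.3055σ and -48.9 = μ + 1.405σ.
Subtracting: σ = (-48.9 − -77.4)/(1.405 − (-0.3055)) = 16.66.
Then μ = -77.4 − (-0.3055)·16.66 = -72.31.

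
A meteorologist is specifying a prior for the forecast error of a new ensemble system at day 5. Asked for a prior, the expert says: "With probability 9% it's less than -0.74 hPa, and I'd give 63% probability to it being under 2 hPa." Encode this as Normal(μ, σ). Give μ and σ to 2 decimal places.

μ = 1.46, σ = 1.64

The p-quantile of Normal(μ,σ) is μ + z_p·σ, with z_{0.09} = -1.341 and z_{0.63} = 0.3319.
Eliminate σ: μ = (z₂·x₁ − z₁·x₂)/(z₂ − z₁) = (0.3319·-0.74 − (-1.341)·2)/1.673 = 1.46.
Then σ = (x₂ − x₁)/(z₂ − z₁) = (2 − -0.74)/1.673 = 1.64.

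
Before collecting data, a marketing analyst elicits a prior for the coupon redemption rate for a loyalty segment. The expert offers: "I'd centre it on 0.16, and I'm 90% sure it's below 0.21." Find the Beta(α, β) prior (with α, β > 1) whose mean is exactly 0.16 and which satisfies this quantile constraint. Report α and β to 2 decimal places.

α ≈ 14.85, β ≈ 77.98

With mean 0.16 fixed, write α = 0.16s, β = 0.84s where s = α+β.
Need P(θ < 0.21) = 0.9 under Beta(0.16s, 0.84s). Normal approximation: (q−m)/√(m(1−m)/s) ≈ z_{0.9} = 1.28, so s ≈ 0.16·0.84·(1.28)²/(0.21−0.16)² = 88.3.
At s = 88.3: P(θ<0.21) ≈ 0.895. Adjusting to match 0.9 gives s ≈ 92.83.
So α = 0.16·92.83 ≈ 14.85, β = 0.84·92.83 ≈ 77.98.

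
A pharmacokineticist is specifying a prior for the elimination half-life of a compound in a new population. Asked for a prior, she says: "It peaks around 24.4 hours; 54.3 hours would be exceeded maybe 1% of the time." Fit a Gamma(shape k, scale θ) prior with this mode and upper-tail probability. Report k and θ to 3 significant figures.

k ≈ 8.52, θ ≈ 3.25

Gamma(k,θ) with k>1 has mode (k−1)θ, so θ = 24.4/(k−1).
Need P(X < 54.3) = 0.99 with θ tied to k this way. Start at k = 2, θ = 24.4: P(X<54.3) ≈ 0.652.
Too low — raise k to concentrate. Iterating converges to k ≈ 8.52.
Then θ = 24.4/(8.52−1) ≈ 3.25.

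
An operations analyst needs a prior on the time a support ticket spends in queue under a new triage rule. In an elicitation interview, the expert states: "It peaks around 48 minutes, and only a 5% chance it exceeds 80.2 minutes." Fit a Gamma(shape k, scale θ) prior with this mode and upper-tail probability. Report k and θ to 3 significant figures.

Gamma(k,θ) with k>1 has mode (k−1)θ, so θ = 48/(k−1).
Need P(X < 80.2) = 0.95 with θ tied to k this way. Start at k = 2, θ = 48: P(X<80.2) ≈ 0.498.
Too low — raise k to concentrate. Iterating converges to k ≈ 11.6.
Then θ = 48/(11.6−1) ≈ 4.53.

k ≈ 11.6, θ ≈ 4.53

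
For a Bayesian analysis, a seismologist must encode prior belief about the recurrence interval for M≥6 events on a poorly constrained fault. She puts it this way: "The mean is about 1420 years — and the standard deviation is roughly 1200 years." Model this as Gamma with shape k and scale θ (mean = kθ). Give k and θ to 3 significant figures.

k ≈ 1.4, θ ≈ 1010

For Gamma(k, scale θ): mean = kθ, variance = kθ², so CV = 1/√k.
CV = SD/mean = 1200/1420 = 0.8451, hence k = 1/CV² = 1.4.
Then θ = mean/k = 1420/1.4 = 1010.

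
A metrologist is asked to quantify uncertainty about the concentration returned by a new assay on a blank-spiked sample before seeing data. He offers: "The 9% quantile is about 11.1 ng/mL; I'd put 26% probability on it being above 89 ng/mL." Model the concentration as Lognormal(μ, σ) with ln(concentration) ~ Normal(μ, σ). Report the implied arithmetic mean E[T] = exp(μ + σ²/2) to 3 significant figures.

If T ~ Lognormal(μ,σ) then ln T ~ Normal(μ,σ), so the p-quantile of ln T is μ + z_p·σ.
ln(11.1) = 2.407 and ln(89) = 4.489; z_{0.09} = -1.341, z_{0.74} = 0.6433.
σ = (4.489 − 2.407)/(0.6433 − (-1.341)) = 1.049.
μ = 2.407 − (-1.341)·1.049 = 3.814.
E[T] = exp(μ + σ²/2) = exp(3.814 + 0.5504) = 78.6 ng/mL.

E[T] ≈ 78.6 ng/mL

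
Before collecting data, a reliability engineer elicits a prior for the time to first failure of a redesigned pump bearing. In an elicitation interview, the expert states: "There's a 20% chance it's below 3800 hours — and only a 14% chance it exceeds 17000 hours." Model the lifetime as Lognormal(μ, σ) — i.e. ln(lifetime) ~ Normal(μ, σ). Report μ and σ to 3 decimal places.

μ ≈ 8.899, σ ≈ 0.780

If T ~ Lognormal(μ,σ) then ln T ~ Normal(μ,σ), so the p-quantile of ln T is μ + z_p·σ.
ln(3800) = 8.243 and ln(17000) = 9.741; z_{0.2} = -0.8416, z_{0.86} = 1.08.
σ = (9.741 − 8.243)/(1.08 − (-0.8416)) = 0.780.
μ = 8.243 − (-0.8416)·0.780 = 8.899.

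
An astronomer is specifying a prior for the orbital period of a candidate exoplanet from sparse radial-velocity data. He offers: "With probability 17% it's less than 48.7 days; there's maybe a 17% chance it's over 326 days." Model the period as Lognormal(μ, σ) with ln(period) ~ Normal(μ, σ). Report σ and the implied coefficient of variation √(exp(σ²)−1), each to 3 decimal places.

σ ≈ 0.996, CV ≈ 1.303

If T ~ Lognormal(μ,σ) then ln T ~ Normal(μ,σ), so the p-quantile of ln T is μ + z_p·σ.
ln(48.7) = 3.886 and ln(326) = 5.787; z_{0.17} = -0.9542, z_{0.83} = 0.9542.
σ = (5.787 − 3.886)/(0.9542 − (-0.9542)) = 0.996.
μ = 3.886 − (-0.9542)·0.996 = 4.836.
CV = √(exp(σ²)−1) = √(exp(0.9926)−1) = 1.303.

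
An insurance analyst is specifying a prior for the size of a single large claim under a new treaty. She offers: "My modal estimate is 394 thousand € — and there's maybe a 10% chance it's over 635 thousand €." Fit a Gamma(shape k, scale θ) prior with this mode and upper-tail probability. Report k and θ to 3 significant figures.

k ≈ 9.26, θ ≈ 47.7

Gamma(k,θ) with k>1 has mode (k−1)θ, so θ = 394/(k−1).
Need P(X < 635) = 0.9 with θ tied to k this way. Start at k = 2, θ = 394: P(X<635) ≈ 0.479.
Too low — raise k to concentrate. Iterating converges to k ≈ 9.26.
Then θ = 394/(9.26−1) ≈ 47.7.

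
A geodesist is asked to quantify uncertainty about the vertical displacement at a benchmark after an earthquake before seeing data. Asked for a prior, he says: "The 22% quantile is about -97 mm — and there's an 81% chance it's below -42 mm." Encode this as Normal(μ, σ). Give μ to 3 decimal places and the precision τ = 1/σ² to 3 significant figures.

For Normal(μ,σ), the p-quantile is μ + z_p·σ. Here z_{0.22} = -0.7722, z_{0.81} = 0.8779.
So -97 = μ − 0.7722σ and -42 = μ + 0.8779σ.
Subtracting: σ = (-42 − -97)/(0.8779 − (-0.7722)) = 33.332.
Then μ = -97 − (-0.7722)·33.332 = -71.262.
Precision τ = 1/σ² = 1/33.33² = 0.0009.

μ = -71.262, τ = 0.0009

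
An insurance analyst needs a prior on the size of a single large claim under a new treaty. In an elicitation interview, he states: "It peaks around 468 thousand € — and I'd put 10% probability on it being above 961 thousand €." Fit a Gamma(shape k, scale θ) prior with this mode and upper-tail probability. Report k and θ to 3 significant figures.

k ≈ 4.71, θ ≈ 126

Gamma(k,θ) with k>1 has mode (k−1)θ, so θ = 468/(k−1).
Need P(X < 961) = 0.9 with θ tied to k this way. Start at k = 2, θ = 468: P(X<961) ≈ 0.608.
Too low — raise k to concentrate. Iterating converges to k ≈ 4.71.
Then θ = 468/(4.71−1) ≈ 126.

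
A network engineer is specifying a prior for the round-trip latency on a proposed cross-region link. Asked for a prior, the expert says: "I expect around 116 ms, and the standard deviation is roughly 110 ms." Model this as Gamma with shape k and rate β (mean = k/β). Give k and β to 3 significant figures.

k ≈ 1.11, β ≈ 0.00959

For Gamma(k, rate β): mean = k/β, variance = k/β², so CV = 1/√k.
CV = SD/mean = 110/116 = 0.9483, hence k = 1/CV² = 1.11.
Then β = k/mean = 1.11/116 = 0.00959.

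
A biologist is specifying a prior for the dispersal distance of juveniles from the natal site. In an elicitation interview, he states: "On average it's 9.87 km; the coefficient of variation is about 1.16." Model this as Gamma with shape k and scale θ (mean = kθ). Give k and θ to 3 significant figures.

For Gamma(k, scale θ): mean = kθ, variance = kθ², so CV = 1/√k.
CV = 1.16, hence k = 1/CV² = 0.743.
Then θ = mean/k = 9.87/0.743 = 13.3.

k ≈ 0.743, θ ≈ 13.3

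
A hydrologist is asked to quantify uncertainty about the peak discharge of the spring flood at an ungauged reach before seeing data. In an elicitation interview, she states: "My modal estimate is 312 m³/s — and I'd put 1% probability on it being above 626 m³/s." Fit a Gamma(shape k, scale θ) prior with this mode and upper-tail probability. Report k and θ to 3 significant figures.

Gamma(k,θ) with k>1 has mode (k−1)θ, so θ = 312/(k−1).
Need P(X < 626) = 0.99 with θ tied to k this way. Start at k = 2, θ = 312: P(X<626) ≈ 0.596.
Too low — raise k to concentrate. Iterating converges to k ≈ 11.1.
Then θ = 312/(11.1−1) ≈ 30.8.

k ≈ 11.1, θ ≈ 30.8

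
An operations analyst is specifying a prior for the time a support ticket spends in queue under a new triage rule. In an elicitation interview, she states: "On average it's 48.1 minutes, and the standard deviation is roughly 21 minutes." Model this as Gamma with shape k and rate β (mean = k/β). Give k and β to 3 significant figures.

For Gamma(k, rate β): mean = k/β, variance = k/β², so CV = 1/√k.
CV = SD/mean = 21/48.1 = 0.4366, hence k = 1/CV² = 5.25.
Then β = k/mean = 5.25/48.1 = 0.109.

k ≈ 5.25, β ≈ 0.109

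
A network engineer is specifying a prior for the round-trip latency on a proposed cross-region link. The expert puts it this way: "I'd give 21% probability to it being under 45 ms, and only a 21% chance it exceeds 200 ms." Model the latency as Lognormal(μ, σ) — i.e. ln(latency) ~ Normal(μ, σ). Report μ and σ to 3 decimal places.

If T ~ Lognormal(μ,σ) then ln T ~ Normal(μ,σ), so the p-quantile of ln T is μ + z_p·σ.
ln(45) = 3.807 and ln(200) = 5.298; z_{0.21} = -0.8064, z_{0.79} = 0.8064.
σ = (5.298 − 3.807)/(0.8064 − (-0.8064)) = 0.925.
μ = 3.807 − (-0.8064)·0.925 = 4.552.

μ ≈ 4.552, σ ≈ 0.925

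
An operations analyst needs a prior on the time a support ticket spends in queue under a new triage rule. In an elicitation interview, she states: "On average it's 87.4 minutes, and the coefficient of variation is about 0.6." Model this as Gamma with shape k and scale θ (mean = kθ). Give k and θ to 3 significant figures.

For Gamma(k, scale θ): mean = kθ, variance = kθ², so CV = 1/√k.
CV = 0.6, hence k = 1/CV² = 2.78.
Then θ = mean/k = 87.4/2.78 = 31.5.

k ≈ 2.78, θ ≈ 31.5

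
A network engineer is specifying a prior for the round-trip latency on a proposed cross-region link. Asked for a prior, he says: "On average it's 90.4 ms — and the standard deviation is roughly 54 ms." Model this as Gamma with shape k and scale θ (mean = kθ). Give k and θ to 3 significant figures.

For Gamma(k, scale θ): mean = kθ, variance = kθ², so CV = 1/√k.
CV = SD/mean = 54/90.4 = 0.5973, hence k = 1/CV² = 2.8.
Then θ = mean/k = 90.4/2.8 = 32.3.

k ≈ 2.8, θ ≈ 32.3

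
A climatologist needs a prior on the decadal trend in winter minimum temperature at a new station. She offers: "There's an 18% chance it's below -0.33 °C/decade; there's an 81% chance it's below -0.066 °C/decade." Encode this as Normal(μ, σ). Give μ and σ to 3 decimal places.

The p-quantile of Normal(μ,σ) is μ + z_p·σ, with z_{0.18} = -0.9154 and z_{0.81} = 0.8779.
Eliminate σ: μ = (z₂·x₁ − z₁·x₂)/(z₂ − z₁) = (0.8779·-0.33 − (-0.9154)·-0.066)/1.793 = -0.195.
Then σ = (x₂ − x₁)/(z₂ − z₁) = (-0.066 − -0.33)/1.793 = 0.147.

μ = -0.195, σ = 0.147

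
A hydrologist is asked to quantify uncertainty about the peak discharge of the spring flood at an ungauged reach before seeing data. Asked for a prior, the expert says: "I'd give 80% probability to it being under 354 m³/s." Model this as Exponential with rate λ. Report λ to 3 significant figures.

P(T < 354.0) = 1 − e^(−λ·354.0) = 0.8, so λ = −ln(1−0.8)/354.0 = −ln(0.2)/354.0 = 0.00455.

λ ≈ 0.00455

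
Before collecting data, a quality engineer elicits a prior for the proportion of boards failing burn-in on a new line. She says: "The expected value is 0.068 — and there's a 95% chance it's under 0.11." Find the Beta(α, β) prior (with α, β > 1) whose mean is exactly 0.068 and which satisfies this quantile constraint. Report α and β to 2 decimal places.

α ≈ 7.91, β ≈ 108.47

With mean 0.068 fixed, write α = 0.068s, β = 0.932s where s = α+β.
Need P(θ < 0.11) = 0.95 under Beta(0.068s, 0.932s). Normal approximation: (q−m)/√(m(1−m)/s) ≈ z_{0.95} = 1.64, so s ≈ 0.068·0.932·(1.64)²/(0.11−0.068)² = 97.2.
At s = 97.2: P(θ<0.11) ≈ 0.936. Adjusting to match 0.95 gives s ≈ 116.39.
So α = 0.068·116.39 ≈ 7.91, β = 0.932·116.39 ≈ 108.47.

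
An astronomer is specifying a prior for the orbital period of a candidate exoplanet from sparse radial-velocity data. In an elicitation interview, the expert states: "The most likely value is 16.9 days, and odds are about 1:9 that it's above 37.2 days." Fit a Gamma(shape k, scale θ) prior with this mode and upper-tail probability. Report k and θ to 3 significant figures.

Gamma(k,θ) with k>1 has mode (k−1)θ, so θ = 16.9/(k−1).
Need P(X < 37.2) = 0.9 with θ tied to k this way. Start at k = 2, θ = 16.9: P(X<37.2) ≈ 0.646.
Too low — raise k to concentrate. Iterating converges to k ≈ 4.09.
Then θ = 16.9/(4.09−1) ≈ 5.47.

k ≈ 4.09, θ ≈ 5.47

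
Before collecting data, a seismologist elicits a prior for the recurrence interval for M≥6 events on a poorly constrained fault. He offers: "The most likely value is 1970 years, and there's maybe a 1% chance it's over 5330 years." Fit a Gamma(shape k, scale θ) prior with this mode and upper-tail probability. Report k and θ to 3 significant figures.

Gamma(k,θ) with k>1 has mode (k−1)θ, so θ = 1970/(k−1).
Need P(X < 5330) = 0.99 with θ tied to k this way. Start at k = 2, θ = 1970: P(X<5330) ≈ 0.752.
Too low — raise k to concentrate. Iterating converges to k ≈ 5.66.
Then θ = 1970/(5.66−1) ≈ 423.

k ≈ 5.66, θ ≈ 423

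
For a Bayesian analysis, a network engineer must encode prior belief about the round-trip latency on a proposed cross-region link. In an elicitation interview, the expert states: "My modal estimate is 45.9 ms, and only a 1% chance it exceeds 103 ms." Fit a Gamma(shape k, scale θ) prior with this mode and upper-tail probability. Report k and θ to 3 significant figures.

k ≈ 8.35, θ ≈ 6.24

Gamma(k,θ) with k>1 has mode (k−1)θ, so θ = 45.9/(k−1).
Need P(X < 103) = 0.99 with θ tied to k this way. Start at k = 2, θ = 45.9: P(X<103) ≈ 0.656.
Too low — raise k to concentrate. Iterating converges to k ≈ 8.35.
Then θ = 45.9/(8.35−1) ≈ 6.24.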